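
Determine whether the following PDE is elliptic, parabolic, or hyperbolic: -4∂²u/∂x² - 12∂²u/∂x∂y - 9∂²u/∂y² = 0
Coefficients: A = -4, B = -12, C = -9. B² - 4AC = 0, which is zero, so the equation is parabolic.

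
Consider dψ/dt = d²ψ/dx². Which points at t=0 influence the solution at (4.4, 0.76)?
The entire real line. The heat equation has infinite propagation speed: any initial disturbance instantly affects all points (though exponentially small far away).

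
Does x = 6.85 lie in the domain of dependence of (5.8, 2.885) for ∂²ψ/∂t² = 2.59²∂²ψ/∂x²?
Yes. The domain of dependence is [-1.67215, 13.27215], and 6.85 ∈ [-1.67215, 13.27215].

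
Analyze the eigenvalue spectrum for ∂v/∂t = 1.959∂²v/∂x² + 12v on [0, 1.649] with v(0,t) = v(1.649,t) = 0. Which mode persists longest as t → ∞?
Eigenvalues: λₙ = 1.959n²π²/1.649² - 12.
First three modes:
  n=1: λ₁ = 1.959π²/1.649² - 12 ≈ -4.89
  n=2: λ₂ = 7.836π²/1.649² - 12 ≈ 16.442
  n=3: λ₃ = 17.631π²/1.649² - 12 ≈ 51.993
Since 1.959π²/1.649² ≈ 7.11 < 12, λ₁ < 0.
The n=1 mode grows fastest (−λₙ is largest for n=1) → dominates.
Asymptotic: v ~ c₁ sin(πx/1.649) e^{4.89t} (exponential growth at rate −λ₁ ≈ 4.89).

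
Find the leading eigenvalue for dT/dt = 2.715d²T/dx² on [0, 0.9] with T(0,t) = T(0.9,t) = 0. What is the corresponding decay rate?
Eigenvalues: λₙ = 2.715n²π²/0.9².
First three modes:
  n=1: λ₁ = 2.715π²/0.9² ≈ 33.081
  n=2: λ₂ = 10.86π²/0.9² ≈ 132.326 (4× faster decay)
  n=3: λ₃ = 24.435π²/0.9² ≈ 297.733 (9× faster decay)
As t → ∞, higher modes decay exponentially faster. The n=1 mode dominates: T ~ c₁ sin(πx/0.9) e^{-λ₁t}.
Decay rate: λ₁ = 2.715π²/0.9² ≈ 33.081.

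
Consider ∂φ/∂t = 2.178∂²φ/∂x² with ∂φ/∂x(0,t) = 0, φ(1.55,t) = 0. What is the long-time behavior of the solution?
As t → ∞, φ → 0. Heat escapes through the Dirichlet boundary.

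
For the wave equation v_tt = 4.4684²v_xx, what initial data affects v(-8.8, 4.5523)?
Domain of dependence: [-29.14149732, 11.54149732]. Signals travel at speed 4.4684, so data within |x - -8.8| ≤ 4.4684·4.5523 = 20.34149732 can reach the point.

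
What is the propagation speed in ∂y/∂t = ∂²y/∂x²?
Infinite. The heat equation is parabolic, not hyperbolic, so disturbances propagate instantly.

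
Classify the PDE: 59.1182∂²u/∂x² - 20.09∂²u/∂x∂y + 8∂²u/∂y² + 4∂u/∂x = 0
A = 59.1182, B = -20.09, C = 8. Discriminant B² - 4AC = -1488.1743. Since -1488.1743 < 0, elliptic.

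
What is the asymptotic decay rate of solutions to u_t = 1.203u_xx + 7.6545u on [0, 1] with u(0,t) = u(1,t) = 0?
Eigenvalues: λₙ = 1.203n²π²/1² - 7.6545.
First three modes:
  n=1: λ₁ = 1.203π² - 7.6545 ≈ 4.219
  n=2: λ₂ = 4.812π² - 7.6545 ≈ 39.838
  n=3: λ₃ = 10.827π² - 7.6545 ≈ 99.204
Since 1.203π² ≈ 11.873 > 7.6545, all λₙ > 0.
The n=1 mode decays slowest → dominates as t → ∞.
Asymptotic: u ~ c₁ sin(πx/1) e^{-λ₁t} with decay rate λ₁ ≈ 4.219.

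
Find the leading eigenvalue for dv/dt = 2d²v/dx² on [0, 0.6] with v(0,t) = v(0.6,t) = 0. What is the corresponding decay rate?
Eigenvalues: λₙ = 2n²π²/0.6².
First three modes:
  n=1: λ₁ = 2π²/0.6² ≈ 54.831
  n=2: λ₂ = 8π²/0.6² ≈ 219.325 (4× faster decay)
  n=3: λ₃ = 18π²/0.6² ≈ 493.48 (9× faster decay)
As t → ∞, higher modes decay exponentially faster. The n=1 mode dominates: v ~ c₁ sin(πx/0.6) e^{-λ₁t}.
Decay rate: λ₁ = 2π²/0.6² ≈ 54.831.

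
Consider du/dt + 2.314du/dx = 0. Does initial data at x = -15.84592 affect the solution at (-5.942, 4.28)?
Yes. The characteristic through (-5.942, 4.28) passes through x = -15.84592.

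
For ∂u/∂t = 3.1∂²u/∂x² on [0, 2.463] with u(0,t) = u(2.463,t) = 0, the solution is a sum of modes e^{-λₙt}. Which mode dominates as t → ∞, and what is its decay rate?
Eigenvalues: λₙ = 3.1n²π²/2.463².
First three modes:
  n=1: λ₁ = 3.1π²/2.463² ≈ 5.044
  n=2: λ₂ = 12.4π²/2.463² ≈ 20.174 (4× faster decay)
  n=3: λ₃ = 27.9π²/2.463² ≈ 45.392 (9× faster decay)
As t → ∞, higher modes decay exponentially faster. The n=1 mode dominates: u ~ c₁ sin(πx/2.463) e^{-λ₁t}.
Decay rate: λ₁ = 3.1π²/2.463² ≈ 5.044.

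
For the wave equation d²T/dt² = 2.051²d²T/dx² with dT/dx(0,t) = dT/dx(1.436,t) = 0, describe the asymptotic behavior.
T oscillates about a mean that drifts linearly in t (generically unbounded; no decay). There is no damping, so the nonconstant modes persist as standing waves (energy conserved, no decay). But with Neumann conditions at both ends the constant mode has eigenvalue 0: the spatial mean M(t) of T satisfies M'' = 0, so M(t) = M(0) + M'(0)·t. Unless the initial velocity has zero mean (∫T_t(x,0)dx = 0), the solution grows linearly in t (unbounded, though not exponentially); if it does have zero mean, the solution stays bounded and simply oscillates.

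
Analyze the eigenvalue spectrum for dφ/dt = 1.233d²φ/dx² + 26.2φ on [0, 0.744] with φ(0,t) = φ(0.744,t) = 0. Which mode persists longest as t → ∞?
Eigenvalues: λₙ = 1.233n²π²/0.744² - 26.2.
First three modes:
  n=1: λ₁ = 1.233π²/0.744² - 26.2 ≈ -4.215
  n=2: λ₂ = 4.932π²/0.744² - 26.2 ≈ 61.738
  n=3: λ₃ = 11.097π²/0.744² - 26.2 ≈ 171.661
Since 1.233π²/0.744² ≈ 21.985 < 26.2, λ₁ < 0.
The n=1 mode grows fastest (−λₙ is largest for n=1) → dominates.
Asymptotic: φ ~ c₁ sin(πx/0.744) e^{4.215t} (exponential growth at rate −λ₁ ≈ 4.215).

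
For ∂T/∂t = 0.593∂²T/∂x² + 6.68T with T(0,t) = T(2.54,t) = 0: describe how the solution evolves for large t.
T grows unboundedly. Reaction dominates diffusion (r=6.68 > κπ²/L²≈0.91); solution grows exponentially.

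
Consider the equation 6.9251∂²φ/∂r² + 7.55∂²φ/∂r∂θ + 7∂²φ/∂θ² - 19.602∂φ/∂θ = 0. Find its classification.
Elliptic. (A = 6.9251, B = 7.55, C = 7 gives B² - 4AC = -136.9003.)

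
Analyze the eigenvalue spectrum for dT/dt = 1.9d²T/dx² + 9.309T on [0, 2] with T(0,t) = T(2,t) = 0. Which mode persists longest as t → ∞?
Eigenvalues: λₙ = 1.9n²π²/2² - 9.309.
First three modes:
  n=1: λ₁ = 1.9π²/2² - 9.309 ≈ -4.621
  n=2: λ₂ = 7.6π²/2² - 9.309 ≈ 9.443
  n=3: λ₃ = 17.1π²/2² - 9.309 ≈ 32.884
Since 1.9π²/2² ≈ 4.688 < 9.309, λ₁ < 0.
The n=1 mode grows fastest (−λₙ is largest for n=1) → dominates.
Asymptotic: T ~ c₁ sin(πx/2) e^{4.621t} (exponential growth at rate −λ₁ ≈ 4.621).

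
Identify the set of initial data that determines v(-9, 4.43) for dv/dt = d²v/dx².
The entire real line. The heat equation has infinite propagation speed: any initial disturbance instantly affects all points (though exponentially small far away).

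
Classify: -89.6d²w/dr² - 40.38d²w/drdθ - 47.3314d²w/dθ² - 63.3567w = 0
Elliptic (discriminant = -15333.02936).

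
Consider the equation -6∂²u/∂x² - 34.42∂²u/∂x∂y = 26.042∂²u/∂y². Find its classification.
Rewriting in standard form: -6∂²u/∂x² - 34.42∂²u/∂x∂y - 26.042∂²u/∂y² = 0. Hyperbolic. (A = -6, B = -34.42, C = -26.042 gives B² - 4AC = 559.7284.)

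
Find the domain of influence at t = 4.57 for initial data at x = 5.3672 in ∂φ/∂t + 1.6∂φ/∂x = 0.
At x = 12.6792. The characteristic carries data from (5.3672, 0) to (12.6792, 4.57).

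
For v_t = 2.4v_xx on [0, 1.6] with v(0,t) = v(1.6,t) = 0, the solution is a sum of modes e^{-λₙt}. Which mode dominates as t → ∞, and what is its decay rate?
Eigenvalues: λₙ = 2.4n²π²/1.6².
First three modes:
  n=1: λ₁ = 2.4π²/1.6² ≈ 9.253
  n=2: λ₂ = 9.6π²/1.6² ≈ 37.011 (4× faster decay)
  n=3: λ₃ = 21.6π²/1.6² ≈ 83.275 (9× faster decay)
As t → ∞, higher modes decay exponentially faster. The n=1 mode dominates: v ~ c₁ sin(πx/1.6) e^{-λ₁t}.
Decay rate: λ₁ = 2.4π²/1.6² ≈ 9.253.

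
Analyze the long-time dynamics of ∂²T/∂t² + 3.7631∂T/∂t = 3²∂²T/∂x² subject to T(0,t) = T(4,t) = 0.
Long-time behavior: T → 0. Damping (γ=3.7631) dissipates energy; oscillations decay exponentially.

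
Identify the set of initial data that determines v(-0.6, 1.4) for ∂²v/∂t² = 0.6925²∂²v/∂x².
Domain of dependence: [-1.5695, 0.3695]. Signals travel at speed 0.6925, so data within |x - -0.6| ≤ 0.6925·1.4 = 0.9695 can reach the point.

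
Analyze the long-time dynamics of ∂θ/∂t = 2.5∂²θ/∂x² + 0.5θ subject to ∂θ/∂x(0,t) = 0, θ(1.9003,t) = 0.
Long-time behavior: θ → 0. Diffusion dominates reaction (r=0.5 < κπ²/(4L²)≈1.71); solution decays.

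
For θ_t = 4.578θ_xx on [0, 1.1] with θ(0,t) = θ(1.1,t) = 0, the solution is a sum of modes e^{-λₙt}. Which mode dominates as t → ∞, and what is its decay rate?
Eigenvalues: λₙ = 4.578n²π²/1.1².
First three modes:
  n=1: λ₁ = 4.578π²/1.1² ≈ 37.341
  n=2: λ₂ = 18.312π²/1.1² ≈ 149.365 (4× faster decay)
  n=3: λ₃ = 41.202π²/1.1² ≈ 336.072 (9× faster decay)
As t → ∞, higher modes decay exponentially faster. The n=1 mode dominates: θ ~ c₁ sin(πx/1.1) e^{-λ₁t}.
Decay rate: λ₁ = 4.578π²/1.1² ≈ 37.341.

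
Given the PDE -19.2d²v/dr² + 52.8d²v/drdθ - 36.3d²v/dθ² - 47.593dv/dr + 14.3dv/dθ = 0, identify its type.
The second-order coefficients are A = -19.2, B = 52.8, C = -36.3. Since B² - 4AC = 0 = 0, this is a parabolic PDE.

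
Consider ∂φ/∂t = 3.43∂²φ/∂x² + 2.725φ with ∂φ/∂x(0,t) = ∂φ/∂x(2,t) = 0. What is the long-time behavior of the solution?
As t → ∞, φ grows unboundedly. With Neumann BCs the constant mode has diffusion eigenvalue 0, so any r > 0 makes it grow like e^(2.725t); solution grows exponentially.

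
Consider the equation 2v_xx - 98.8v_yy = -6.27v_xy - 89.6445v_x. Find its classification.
Rewriting in standard form: 2v_xx + 6.27v_xy - 98.8v_yy + 89.6445v_x = 0. Hyperbolic. (A = 2, B = 6.27, C = -98.8 gives B² - 4AC = 829.7129.)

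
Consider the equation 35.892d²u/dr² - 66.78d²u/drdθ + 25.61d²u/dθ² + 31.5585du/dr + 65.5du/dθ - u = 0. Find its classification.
Hyperbolic. (A = 35.892, B = -66.78, C = 25.61 gives B² - 4AC = 782.79192.)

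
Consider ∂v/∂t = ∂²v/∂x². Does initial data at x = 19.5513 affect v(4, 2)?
Yes, for any finite x. The heat equation has infinite propagation speed, so all initial data affects all points at any t > 0.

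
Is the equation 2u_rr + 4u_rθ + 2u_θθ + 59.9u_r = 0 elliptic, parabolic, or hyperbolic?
Computing B² - 4AC with A = 2, B = 4, C = 2: discriminant = 0 (zero). Answer: parabolic.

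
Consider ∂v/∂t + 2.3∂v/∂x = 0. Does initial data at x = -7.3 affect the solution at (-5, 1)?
Yes. The characteristic through (-5, 1) passes through x = -7.3.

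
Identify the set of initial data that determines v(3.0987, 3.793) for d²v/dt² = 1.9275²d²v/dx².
Domain of dependence: [-4.2123075, 10.4097075]. Signals travel at speed 1.9275, so data within |x - 3.0987| ≤ 1.9275·3.793 = 7.3110075 can reach the point.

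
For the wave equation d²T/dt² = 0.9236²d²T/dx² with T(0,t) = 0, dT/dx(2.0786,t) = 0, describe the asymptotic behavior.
T oscillates (no decay). Energy is conserved; the solution oscillates indefinitely as standing waves.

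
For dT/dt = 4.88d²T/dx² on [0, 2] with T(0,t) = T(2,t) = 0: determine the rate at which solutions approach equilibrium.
Eigenvalues: λₙ = 4.88n²π²/2².
First three modes:
  n=1: λ₁ = 4.88π²/2² ≈ 12.041
  n=2: λ₂ = 19.52π²/2² ≈ 48.164 (4× faster decay)
  n=3: λ₃ = 43.92π²/2² ≈ 108.368 (9× faster decay)
As t → ∞, higher modes decay exponentially faster. The n=1 mode dominates: T ~ c₁ sin(πx/2) e^{-λ₁t}.
Decay rate: λ₁ = 4.88π²/2² ≈ 12.041.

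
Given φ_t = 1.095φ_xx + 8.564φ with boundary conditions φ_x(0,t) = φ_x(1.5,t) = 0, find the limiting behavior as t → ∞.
φ grows unboundedly. With Neumann BCs the constant mode has diffusion eigenvalue 0, so any r > 0 makes it grow like e^(8.564t); solution grows exponentially.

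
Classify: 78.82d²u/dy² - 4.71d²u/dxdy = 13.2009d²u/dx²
Rewriting in standard form: -13.2009d²u/dx² - 4.71d²u/dxdy + 78.82d²u/dy² = 0. Hyperbolic (discriminant = 4184.163852).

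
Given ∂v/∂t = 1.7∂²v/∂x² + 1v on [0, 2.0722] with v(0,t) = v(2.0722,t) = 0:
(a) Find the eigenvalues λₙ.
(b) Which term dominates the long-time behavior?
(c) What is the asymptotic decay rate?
Eigenvalues: λₙ = 1.7n²π²/2.0722² - 1.
First three modes:
  n=1: λ₁ = 1.7π²/2.0722² - 1 ≈ 2.907
  n=2: λ₂ = 6.8π²/2.0722² - 1 ≈ 14.63
  n=3: λ₃ = 15.3π²/2.0722² - 1 ≈ 34.166
Since 1.7π²/2.0722² ≈ 3.907 > 1, all λₙ > 0.
The n=1 mode decays slowest → dominates as t → ∞.
Asymptotic: v ~ c₁ sin(πx/2.0722) e^{-λ₁t} with decay rate λ₁ ≈ 2.907.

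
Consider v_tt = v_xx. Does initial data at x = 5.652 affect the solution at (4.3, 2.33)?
Yes. The domain of dependence is [1.97, 6.63], and 5.652 ∈ [1.97, 6.63].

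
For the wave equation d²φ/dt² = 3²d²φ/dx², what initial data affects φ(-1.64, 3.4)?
Domain of dependence: [-11.84, 8.56]. Signals travel at speed 3, so data within |x - -1.64| ≤ 3·3.4 = 10.2 can reach the point.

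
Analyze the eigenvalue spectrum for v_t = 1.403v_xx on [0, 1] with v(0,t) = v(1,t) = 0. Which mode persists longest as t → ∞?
Eigenvalues: λₙ = 1.403n²π².
First three modes:
  n=1: λ₁ = 1.403π² ≈ 13.847
  n=2: λ₂ = 5.612π² ≈ 55.388 (4× faster decay)
  n=3: λ₃ = 12.627π² ≈ 124.623 (9× faster decay)
As t → ∞, higher modes decay exponentially faster. The n=1 mode dominates: v ~ c₁ sin(πx) e^{-λ₁t}.
Decay rate: λ₁ = 1.403π² ≈ 13.847.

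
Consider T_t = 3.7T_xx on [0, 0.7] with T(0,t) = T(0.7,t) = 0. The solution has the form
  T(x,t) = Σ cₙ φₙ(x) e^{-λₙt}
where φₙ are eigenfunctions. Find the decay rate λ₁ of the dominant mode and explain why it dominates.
Eigenvalues: λₙ = 3.7n²π²/0.7².
First three modes:
  n=1: λ₁ = 3.7π²/0.7² ≈ 74.526
  n=2: λ₂ = 14.8π²/0.7² ≈ 298.102 (4× faster decay)
  n=3: λ₃ = 33.3π²/0.7² ≈ 670.73 (9× faster decay)
As t → ∞, higher modes decay exponentially faster. The n=1 mode dominates: T ~ c₁ sin(πx/0.7) e^{-λ₁t}.
Decay rate: λ₁ = 3.7π²/0.7² ≈ 74.526.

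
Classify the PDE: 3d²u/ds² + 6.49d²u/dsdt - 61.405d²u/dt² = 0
A = 3, B = 6.49, C = -61.405. Discriminant B² - 4AC = 778.9801. Since 778.9801 > 0, hyperbolic.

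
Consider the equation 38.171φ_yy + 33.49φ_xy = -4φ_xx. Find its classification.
Rewriting in standard form: 4φ_xx + 33.49φ_xy + 38.171φ_yy = 0. Hyperbolic. (A = 4, B = 33.49, C = 38.171 gives B² - 4AC = 510.8441.)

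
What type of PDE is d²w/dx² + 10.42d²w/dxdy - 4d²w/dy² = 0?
With A = 1, B = 10.42, C = -4, the discriminant is 124.5764. This is a hyperbolic PDE.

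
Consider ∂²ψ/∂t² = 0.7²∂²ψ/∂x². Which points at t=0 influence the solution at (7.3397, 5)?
Domain of dependence: [3.8397, 10.8397]. Signals travel at speed 0.7, so data within |x - 7.3397| ≤ 0.7·5 = 3.5 can reach the point.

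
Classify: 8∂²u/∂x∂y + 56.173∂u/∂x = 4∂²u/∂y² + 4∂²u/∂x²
Rewriting in standard form: -4∂²u/∂x² + 8∂²u/∂x∂y - 4∂²u/∂y² + 56.173∂u/∂x = 0. Parabolic (discriminant = 0).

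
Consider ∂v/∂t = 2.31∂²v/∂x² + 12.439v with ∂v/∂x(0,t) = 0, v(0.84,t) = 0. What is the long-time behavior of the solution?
As t → ∞, v grows unboundedly. Reaction dominates diffusion (r=12.439 > κπ²/(4L²)≈8.08); solution grows exponentially.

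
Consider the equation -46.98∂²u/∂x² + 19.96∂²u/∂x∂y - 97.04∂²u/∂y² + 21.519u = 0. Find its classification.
Elliptic. (A = -46.98, B = 19.96, C = -97.04 gives B² - 4AC = -17837.3552.)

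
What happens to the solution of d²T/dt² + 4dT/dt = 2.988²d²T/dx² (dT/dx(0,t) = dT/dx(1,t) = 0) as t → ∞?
T → constant (steady state). Damping (γ=4) dissipates the nonconstant modes; with Neumann BCs the spatial average obeys M''+γM'=0 and tends to a finite limit.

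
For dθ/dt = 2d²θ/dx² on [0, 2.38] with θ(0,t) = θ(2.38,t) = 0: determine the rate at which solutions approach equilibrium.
Eigenvalues: λₙ = 2n²π²/2.38².
First three modes:
  n=1: λ₁ = 2π²/2.38² ≈ 3.485
  n=2: λ₂ = 8π²/2.38² ≈ 13.939 (4× faster decay)
  n=3: λ₃ = 18π²/2.38² ≈ 31.363 (9× faster decay)
As t → ∞, higher modes decay exponentially faster. The n=1 mode dominates: θ ~ c₁ sin(πx/2.38) e^{-λ₁t}.
Decay rate: λ₁ = 2π²/2.38² ≈ 3.485.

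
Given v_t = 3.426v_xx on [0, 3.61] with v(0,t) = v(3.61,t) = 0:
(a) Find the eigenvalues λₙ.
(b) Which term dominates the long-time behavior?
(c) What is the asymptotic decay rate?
Eigenvalues: λₙ = 3.426n²π²/3.61².
First three modes:
  n=1: λ₁ = 3.426π²/3.61² ≈ 2.595
  n=2: λ₂ = 13.704π²/3.61² ≈ 10.378 (4× faster decay)
  n=3: λ₃ = 30.834π²/3.61² ≈ 23.352 (9× faster decay)
As t → ∞, higher modes decay exponentially faster. The n=1 mode dominates: v ~ c₁ sin(πx/3.61) e^{-λ₁t}.
Decay rate: λ₁ = 3.426π²/3.61² ≈ 2.595.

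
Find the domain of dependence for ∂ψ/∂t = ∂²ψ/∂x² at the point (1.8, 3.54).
The entire real line. The heat equation has infinite propagation speed: any initial disturbance instantly affects all points (though exponentially small far away).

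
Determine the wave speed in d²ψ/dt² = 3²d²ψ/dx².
Speed = 3. Information travels along characteristics x = x₀ ± 3t.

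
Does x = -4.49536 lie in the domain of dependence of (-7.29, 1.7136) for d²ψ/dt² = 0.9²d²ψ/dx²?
No. The domain of dependence is [-8.83224, -5.74776], and -4.49536 is outside this interval.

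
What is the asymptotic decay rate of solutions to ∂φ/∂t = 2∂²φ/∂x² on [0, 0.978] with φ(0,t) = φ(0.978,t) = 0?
Eigenvalues: λₙ = 2n²π²/0.978².
First three modes:
  n=1: λ₁ = 2π²/0.978² ≈ 20.637
  n=2: λ₂ = 8π²/0.978² ≈ 82.549 (4× faster decay)
  n=3: λ₃ = 18π²/0.978² ≈ 185.735 (9× faster decay)
As t → ∞, higher modes decay exponentially faster. The n=1 mode dominates: φ ~ c₁ sin(πx/0.978) e^{-λ₁t}.
Decay rate: λ₁ = 2π²/0.978² ≈ 20.637.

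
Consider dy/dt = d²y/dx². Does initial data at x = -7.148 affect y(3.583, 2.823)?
Yes, for any finite x. The heat equation has infinite propagation speed, so all initial data affects all points at any t > 0.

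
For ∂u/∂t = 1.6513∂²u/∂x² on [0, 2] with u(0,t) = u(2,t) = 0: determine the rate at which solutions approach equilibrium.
Eigenvalues: λₙ = 1.6513n²π²/2².
First three modes:
  n=1: λ₁ = 1.6513π²/2² ≈ 4.074
  n=2: λ₂ = 6.6052π²/2² ≈ 16.298 (4× faster decay)
  n=3: λ₃ = 14.8617π²/2² ≈ 36.67 (9× faster decay)
As t → ∞, higher modes decay exponentially faster. The n=1 mode dominates: u ~ c₁ sin(πx/2) e^{-λ₁t}.
Decay rate: λ₁ = 1.6513π²/2² ≈ 4.074.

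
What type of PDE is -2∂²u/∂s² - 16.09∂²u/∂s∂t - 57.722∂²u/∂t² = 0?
With A = -2, B = -16.09, C = -57.722, the discriminant is -202.8879. This is an elliptic PDE.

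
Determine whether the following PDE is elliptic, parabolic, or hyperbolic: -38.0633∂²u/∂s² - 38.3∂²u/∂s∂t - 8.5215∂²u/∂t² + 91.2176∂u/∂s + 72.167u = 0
Coefficients: A = -38.0633, B = -38.3, C = -8.5215. B² - 4AC = 169.4643562, which is positive, so the equation is hyperbolic.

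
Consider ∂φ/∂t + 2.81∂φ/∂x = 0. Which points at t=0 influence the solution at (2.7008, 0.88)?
A single point: x = 0.228. The characteristic through (2.7008, 0.88) is x - 2.81t = const, so x = 2.7008 - 2.81·0.88 = 0.228.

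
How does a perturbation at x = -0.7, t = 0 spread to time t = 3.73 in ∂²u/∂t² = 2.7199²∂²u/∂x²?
Domain of influence: [-10.845227, 9.445227]. Data at x = -0.7 spreads outward at speed 2.7199.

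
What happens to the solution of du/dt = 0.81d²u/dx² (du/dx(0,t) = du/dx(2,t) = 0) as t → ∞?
u → constant (steady state). Heat is conserved (no flux at boundaries); solution approaches the spatial average.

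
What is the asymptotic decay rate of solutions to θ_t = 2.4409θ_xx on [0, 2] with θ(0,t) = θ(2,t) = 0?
Eigenvalues: λₙ = 2.4409n²π²/2².
First three modes:
  n=1: λ₁ = 2.4409π²/2² ≈ 6.023
  n=2: λ₂ = 9.7636π²/2² ≈ 24.091 (4× faster decay)
  n=3: λ₃ = 21.9681π²/2² ≈ 54.204 (9× faster decay)
As t → ∞, higher modes decay exponentially faster. The n=1 mode dominates: θ ~ c₁ sin(πx/2) e^{-λ₁t}.
Decay rate: λ₁ = 2.4409π²/2² ≈ 6.023.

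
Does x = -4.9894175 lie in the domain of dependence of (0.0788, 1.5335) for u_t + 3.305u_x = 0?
Yes. The characteristic through (0.0788, 1.5335) passes through x = -4.9894175.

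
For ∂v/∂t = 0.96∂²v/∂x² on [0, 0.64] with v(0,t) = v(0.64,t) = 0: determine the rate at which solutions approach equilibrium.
Eigenvalues: λₙ = 0.96n²π²/0.64².
First three modes:
  n=1: λ₁ = 0.96π²/0.64² ≈ 23.132
  n=2: λ₂ = 3.84π²/0.64² ≈ 92.528 (4× faster decay)
  n=3: λ₃ = 8.64π²/0.64² ≈ 208.187 (9× faster decay)
As t → ∞, higher modes decay exponentially faster. The n=1 mode dominates: v ~ c₁ sin(πx/0.64) e^{-λ₁t}.
Decay rate: λ₁ = 0.96π²/0.64² ≈ 23.132.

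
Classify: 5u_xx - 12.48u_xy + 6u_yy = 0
Hyperbolic (discriminant = 35.7504).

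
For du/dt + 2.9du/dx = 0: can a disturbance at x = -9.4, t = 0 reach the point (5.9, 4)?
No. Only data at x = -5.7 affects (5.9, 4). Advection has one-way propagation along characteristics.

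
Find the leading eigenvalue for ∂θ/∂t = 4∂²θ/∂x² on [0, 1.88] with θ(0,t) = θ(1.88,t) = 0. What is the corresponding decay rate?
Eigenvalues: λₙ = 4n²π²/1.88².
First three modes:
  n=1: λ₁ = 4π²/1.88² ≈ 11.17
  n=2: λ₂ = 16π²/1.88² ≈ 44.679 (4× faster decay)
  n=3: λ₃ = 36π²/1.88² ≈ 100.528 (9× faster decay)
As t → ∞, higher modes decay exponentially faster. The n=1 mode dominates: θ ~ c₁ sin(πx/1.88) e^{-λ₁t}.
Decay rate: λ₁ = 4π²/1.88² ≈ 11.17.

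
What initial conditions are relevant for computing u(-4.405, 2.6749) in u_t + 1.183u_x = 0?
A single point: x = -7.5694067. The characteristic through (-4.405, 2.6749) is x - 1.183t = const, so x = -4.405 - 1.183·2.6749 = -7.5694067.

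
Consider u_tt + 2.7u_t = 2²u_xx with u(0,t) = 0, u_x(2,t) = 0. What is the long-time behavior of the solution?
As t → ∞, u → 0. Damping (γ=2.7) dissipates energy; oscillations decay exponentially.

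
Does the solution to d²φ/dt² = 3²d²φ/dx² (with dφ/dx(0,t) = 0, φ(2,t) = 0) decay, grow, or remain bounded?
φ oscillates (no decay). Energy is conserved; the solution oscillates indefinitely as standing waves.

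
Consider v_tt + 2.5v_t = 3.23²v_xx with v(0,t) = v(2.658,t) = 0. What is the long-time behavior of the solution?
As t → ∞, v → 0. Damping (γ=2.5) dissipates energy; oscillations decay exponentially.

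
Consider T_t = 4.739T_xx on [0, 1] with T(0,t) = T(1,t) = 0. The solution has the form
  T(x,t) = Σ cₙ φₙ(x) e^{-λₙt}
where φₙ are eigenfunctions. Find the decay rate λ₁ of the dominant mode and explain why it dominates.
Eigenvalues: λₙ = 4.739n²π².
First three modes:
  n=1: λ₁ = 4.739π² ≈ 46.772
  n=2: λ₂ = 18.956π² ≈ 187.088 (4× faster decay)
  n=3: λ₃ = 42.651π² ≈ 420.948 (9× faster decay)
As t → ∞, higher modes decay exponentially faster. The n=1 mode dominates: T ~ c₁ sin(πx) e^{-λ₁t}.
Decay rate: λ₁ = 4.739π² ≈ 46.772.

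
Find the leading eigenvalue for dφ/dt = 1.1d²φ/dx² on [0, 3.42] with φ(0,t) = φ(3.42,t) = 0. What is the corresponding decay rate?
Eigenvalues: λₙ = 1.1n²π²/3.42².
First three modes:
  n=1: λ₁ = 1.1π²/3.42² ≈ 0.928
  n=2: λ₂ = 4.4π²/3.42² ≈ 3.713 (4× faster decay)
  n=3: λ₃ = 9.9π²/3.42² ≈ 8.354 (9× faster decay)
As t → ∞, higher modes decay exponentially faster. The n=1 mode dominates: φ ~ c₁ sin(πx/3.42) e^{-λ₁t}.
Decay rate: λ₁ = 1.1π²/3.42² ≈ 0.928.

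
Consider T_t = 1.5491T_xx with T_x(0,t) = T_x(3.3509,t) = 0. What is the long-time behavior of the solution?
As t → ∞, T → constant (steady state). Heat is conserved (no flux at boundaries); solution approaches the spatial average.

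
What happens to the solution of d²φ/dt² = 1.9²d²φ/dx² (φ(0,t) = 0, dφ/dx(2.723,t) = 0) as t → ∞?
φ oscillates (no decay). Energy is conserved; the solution oscillates indefinitely as standing waves.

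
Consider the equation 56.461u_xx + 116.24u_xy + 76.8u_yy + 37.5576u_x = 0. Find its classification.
Elliptic. (A = 56.461, B = 116.24, C = 76.8 gives B² - 4AC = -3833.0816.)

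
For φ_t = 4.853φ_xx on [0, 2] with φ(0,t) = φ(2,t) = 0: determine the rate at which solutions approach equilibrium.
Eigenvalues: λₙ = 4.853n²π²/2².
First three modes:
  n=1: λ₁ = 4.853π²/2² ≈ 11.974
  n=2: λ₂ = 19.412π²/2² ≈ 47.897 (4× faster decay)
  n=3: λ₃ = 43.677π²/2² ≈ 107.769 (9× faster decay)
As t → ∞, higher modes decay exponentially faster. The n=1 mode dominates: φ ~ c₁ sin(πx/2) e^{-λ₁t}.
Decay rate: λ₁ = 4.853π²/2² ≈ 11.974.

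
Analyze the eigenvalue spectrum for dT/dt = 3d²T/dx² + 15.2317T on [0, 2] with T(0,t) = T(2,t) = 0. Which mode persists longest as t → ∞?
Eigenvalues: λₙ = 3n²π²/2² - 15.2317.
First three modes:
  n=1: λ₁ = 3π²/2² - 15.2317 ≈ -7.829
  n=2: λ₂ = 12π²/2² - 15.2317 ≈ 14.377
  n=3: λ₃ = 27π²/2² - 15.2317 ≈ 51.388
Since 3π²/2² ≈ 7.402 < 15.2317, λ₁ < 0.
The n=1 mode grows fastest (−λₙ is largest for n=1) → dominates.
Asymptotic: T ~ c₁ sin(πx/2) e^{7.829t} (exponential growth at rate −λ₁ ≈ 7.829).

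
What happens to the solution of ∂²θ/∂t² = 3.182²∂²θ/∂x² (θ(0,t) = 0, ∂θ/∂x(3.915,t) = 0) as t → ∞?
θ oscillates (no decay). Energy is conserved; the solution oscillates indefinitely as standing waves.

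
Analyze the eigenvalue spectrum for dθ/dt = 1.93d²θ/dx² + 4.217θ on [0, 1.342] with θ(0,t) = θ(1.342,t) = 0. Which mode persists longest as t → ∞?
Eigenvalues: λₙ = 1.93n²π²/1.342² - 4.217.
First three modes:
  n=1: λ₁ = 1.93π²/1.342² - 4.217 ≈ 6.36
  n=2: λ₂ = 7.72π²/1.342² - 4.217 ≈ 38.09
  n=3: λ₃ = 17.37π²/1.342² - 4.217 ≈ 90.974
Since 1.93π²/1.342² ≈ 10.577 > 4.217, all λₙ > 0.
The n=1 mode decays slowest → dominates as t → ∞.
Asymptotic: θ ~ c₁ sin(πx/1.342) e^{-λ₁t} with decay rate λ₁ ≈ 6.36.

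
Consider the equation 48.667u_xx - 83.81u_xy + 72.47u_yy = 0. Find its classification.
Elliptic. (A = 48.667, B = -83.81, C = 72.47 gives B² - 4AC = -7083.47386.)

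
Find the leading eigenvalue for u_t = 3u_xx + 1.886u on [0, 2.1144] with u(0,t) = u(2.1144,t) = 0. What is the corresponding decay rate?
Eigenvalues: λₙ = 3n²π²/2.1144² - 1.886.
First three modes:
  n=1: λ₁ = 3π²/2.1144² - 1.886 ≈ 4.737
  n=2: λ₂ = 12π²/2.1144² - 1.886 ≈ 24.606
  n=3: λ₃ = 27π²/2.1144² - 1.886 ≈ 57.72
Since 3π²/2.1144² ≈ 6.623 > 1.886, all λₙ > 0.
The n=1 mode decays slowest → dominates as t → ∞.
Asymptotic: u ~ c₁ sin(πx/2.1144) e^{-λ₁t} with decay rate λ₁ ≈ 4.737.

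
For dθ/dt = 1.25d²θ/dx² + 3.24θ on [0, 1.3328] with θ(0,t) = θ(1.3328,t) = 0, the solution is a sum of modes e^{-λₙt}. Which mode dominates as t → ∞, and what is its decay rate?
Eigenvalues: λₙ = 1.25n²π²/1.3328² - 3.24.
First three modes:
  n=1: λ₁ = 1.25π²/1.3328² - 3.24 ≈ 3.705
  n=2: λ₂ = 5π²/1.3328² - 3.24 ≈ 24.54
  n=3: λ₃ = 11.25π²/1.3328² - 3.24 ≈ 59.266
Since 1.25π²/1.3328² ≈ 6.945 > 3.24, all λₙ > 0.
The n=1 mode decays slowest → dominates as t → ∞.
Asymptotic: θ ~ c₁ sin(πx/1.3328) e^{-λ₁t} with decay rate λ₁ ≈ 3.705.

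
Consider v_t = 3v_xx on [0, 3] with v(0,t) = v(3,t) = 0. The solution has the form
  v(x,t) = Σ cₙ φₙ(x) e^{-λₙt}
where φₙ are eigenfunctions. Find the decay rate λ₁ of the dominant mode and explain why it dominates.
Eigenvalues: λₙ = 3n²π²/3².
First three modes:
  n=1: λ₁ = 3π²/3² ≈ 3.29
  n=2: λ₂ = 12π²/3² ≈ 13.159 (4× faster decay)
  n=3: λ₃ = 27π²/3² ≈ 29.609 (9× faster decay)
As t → ∞, higher modes decay exponentially faster. The n=1 mode dominates: v ~ c₁ sin(πx/3) e^{-λ₁t}.
Decay rate: λ₁ = 3π²/3² ≈ 3.29.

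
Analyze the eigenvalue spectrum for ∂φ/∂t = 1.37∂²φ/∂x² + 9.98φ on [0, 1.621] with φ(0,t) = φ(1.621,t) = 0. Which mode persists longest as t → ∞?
Eigenvalues: λₙ = 1.37n²π²/1.621² - 9.98.
First three modes:
  n=1: λ₁ = 1.37π²/1.621² - 9.98 ≈ -4.834
  n=2: λ₂ = 5.48π²/1.621² - 9.98 ≈ 10.603
  n=3: λ₃ = 12.33π²/1.621² - 9.98 ≈ 36.332
Since 1.37π²/1.621² ≈ 5.146 < 9.98, λ₁ < 0.
The n=1 mode grows fastest (−λₙ is largest for n=1) → dominates.
Asymptotic: φ ~ c₁ sin(πx/1.621) e^{4.834t} (exponential growth at rate −λ₁ ≈ 4.834).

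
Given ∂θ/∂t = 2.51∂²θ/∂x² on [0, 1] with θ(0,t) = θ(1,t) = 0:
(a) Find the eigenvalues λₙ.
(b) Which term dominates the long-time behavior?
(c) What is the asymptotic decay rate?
Eigenvalues: λₙ = 2.51n²π².
First three modes:
  n=1: λ₁ = 2.51π² ≈ 24.773
  n=2: λ₂ = 10.04π² ≈ 99.091 (4× faster decay)
  n=3: λ₃ = 22.59π² ≈ 222.954 (9× faster decay)
As t → ∞, higher modes decay exponentially faster. The n=1 mode dominates: θ ~ c₁ sin(πx) e^{-λ₁t}.
Decay rate: λ₁ = 2.51π² ≈ 24.773.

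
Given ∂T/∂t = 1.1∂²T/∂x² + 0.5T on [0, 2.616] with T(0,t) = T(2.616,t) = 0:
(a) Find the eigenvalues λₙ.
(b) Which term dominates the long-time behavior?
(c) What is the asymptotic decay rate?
Eigenvalues: λₙ = 1.1n²π²/2.616² - 0.5.
First three modes:
  n=1: λ₁ = 1.1π²/2.616² - 0.5 ≈ 1.086
  n=2: λ₂ = 4.4π²/2.616² - 0.5 ≈ 5.846
  n=3: λ₃ = 9.9π²/2.616² - 0.5 ≈ 13.778
Since 1.1π²/2.616² ≈ 1.586 > 0.5, all λₙ > 0.
The n=1 mode decays slowest → dominates as t → ∞.
Asymptotic: T ~ c₁ sin(πx/2.616) e^{-λ₁t} with decay rate λ₁ ≈ 1.086.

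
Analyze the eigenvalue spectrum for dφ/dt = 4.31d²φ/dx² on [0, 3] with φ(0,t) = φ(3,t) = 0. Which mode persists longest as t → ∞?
Eigenvalues: λₙ = 4.31n²π²/3².
First three modes:
  n=1: λ₁ = 4.31π²/3² ≈ 4.726
  n=2: λ₂ = 17.24π²/3² ≈ 18.906 (4× faster decay)
  n=3: λ₃ = 38.79π²/3² ≈ 42.538 (9× faster decay)
As t → ∞, higher modes decay exponentially faster. The n=1 mode dominates: φ ~ c₁ sin(πx/3) e^{-λ₁t}.
Decay rate: λ₁ = 4.31π²/3² ≈ 4.726.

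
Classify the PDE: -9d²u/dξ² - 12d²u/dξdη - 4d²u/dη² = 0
A = -9, B = -12, C = -4. Discriminant B² - 4AC = 0. Since 0 = 0, parabolic.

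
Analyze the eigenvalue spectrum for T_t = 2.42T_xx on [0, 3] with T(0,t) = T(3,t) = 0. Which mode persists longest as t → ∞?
Eigenvalues: λₙ = 2.42n²π²/3².
First three modes:
  n=1: λ₁ = 2.42π²/3² ≈ 2.654
  n=2: λ₂ = 9.68π²/3² ≈ 10.615 (4× faster decay)
  n=3: λ₃ = 21.78π²/3² ≈ 23.884 (9× faster decay)
As t → ∞, higher modes decay exponentially faster. The n=1 mode dominates: T ~ c₁ sin(πx/3) e^{-λ₁t}.
Decay rate: λ₁ = 2.42π²/3² ≈ 2.654.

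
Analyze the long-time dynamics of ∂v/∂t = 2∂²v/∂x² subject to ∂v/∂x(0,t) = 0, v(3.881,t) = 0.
Long-time behavior: v → 0. Heat escapes through the Dirichlet boundary.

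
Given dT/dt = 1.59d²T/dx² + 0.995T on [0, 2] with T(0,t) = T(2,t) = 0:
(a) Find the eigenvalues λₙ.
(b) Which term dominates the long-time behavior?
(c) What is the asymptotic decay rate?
Eigenvalues: λₙ = 1.59n²π²/2² - 0.995.
First three modes:
  n=1: λ₁ = 1.59π²/2² - 0.995 ≈ 2.928
  n=2: λ₂ = 6.36π²/2² - 0.995 ≈ 14.698
  n=3: λ₃ = 14.31π²/2² - 0.995 ≈ 34.314
Since 1.59π²/2² ≈ 3.923 > 0.995, all λₙ > 0.
The n=1 mode decays slowest → dominates as t → ∞.
Asymptotic: T ~ c₁ sin(πx/2) e^{-λ₁t} with decay rate λ₁ ≈ 2.928.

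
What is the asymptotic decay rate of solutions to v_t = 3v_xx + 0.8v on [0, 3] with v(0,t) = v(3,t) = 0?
Eigenvalues: λₙ = 3n²π²/3² - 0.8.
First three modes:
  n=1: λ₁ = 3π²/3² - 0.8 ≈ 2.49
  n=2: λ₂ = 12π²/3² - 0.8 ≈ 12.359
  n=3: λ₃ = 27π²/3² - 0.8 ≈ 28.809
Since 3π²/3² ≈ 3.29 > 0.8, all λₙ > 0.
The n=1 mode decays slowest → dominates as t → ∞.
Asymptotic: v ~ c₁ sin(πx/3) e^{-λ₁t} with decay rate λ₁ ≈ 2.49.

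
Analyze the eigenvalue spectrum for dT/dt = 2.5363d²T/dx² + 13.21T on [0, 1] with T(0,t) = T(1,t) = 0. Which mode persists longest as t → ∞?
Eigenvalues: λₙ = 2.5363n²π²/1² - 13.21.
First three modes:
  n=1: λ₁ = 2.5363π² - 13.21 ≈ 11.822
  n=2: λ₂ = 10.1452π² - 13.21 ≈ 86.919
  n=3: λ₃ = 22.8267π² - 13.21 ≈ 212.08
Since 2.5363π² ≈ 25.032 > 13.21, all λₙ > 0.
The n=1 mode decays slowest → dominates as t → ∞.
Asymptotic: T ~ c₁ sin(πx/1) e^{-λ₁t} with decay rate λ₁ ≈ 11.822.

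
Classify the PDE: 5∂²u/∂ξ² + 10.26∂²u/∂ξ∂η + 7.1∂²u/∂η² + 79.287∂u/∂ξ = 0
A = 5, B = 10.26, C = 7.1. Discriminant B² - 4AC = -36.7324. Since -36.7324 < 0, elliptic.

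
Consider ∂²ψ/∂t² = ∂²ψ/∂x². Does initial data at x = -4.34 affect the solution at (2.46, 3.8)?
No. The domain of dependence is [-1.34, 6.26], and -4.34 is outside this interval.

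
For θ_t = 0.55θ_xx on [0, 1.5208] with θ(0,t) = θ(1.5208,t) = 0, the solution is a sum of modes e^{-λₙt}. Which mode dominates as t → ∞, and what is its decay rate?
Eigenvalues: λₙ = 0.55n²π²/1.5208².
First three modes:
  n=1: λ₁ = 0.55π²/1.5208² ≈ 2.347
  n=2: λ₂ = 2.2π²/1.5208² ≈ 9.388 (4× faster decay)
  n=3: λ₃ = 4.95π²/1.5208² ≈ 21.123 (9× faster decay)
As t → ∞, higher modes decay exponentially faster. The n=1 mode dominates: θ ~ c₁ sin(πx/1.5208) e^{-λ₁t}.
Decay rate: λ₁ = 0.55π²/1.5208² ≈ 2.347.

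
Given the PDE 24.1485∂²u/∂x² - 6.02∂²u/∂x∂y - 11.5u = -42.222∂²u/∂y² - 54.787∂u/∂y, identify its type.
Rewriting in standard form: 24.1485∂²u/∂x² - 6.02∂²u/∂x∂y + 42.222∂²u/∂y² + 54.787∂u/∂y - 11.5u = 0. The second-order coefficients are A = 24.1485, B = -6.02, C = 42.222. Since B² - 4AC = -4042.151468 < 0, this is an elliptic PDE.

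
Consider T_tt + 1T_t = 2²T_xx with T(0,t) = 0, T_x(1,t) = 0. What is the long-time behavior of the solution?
As t → ∞, T → 0. Damping (γ=1) dissipates energy; oscillations decay exponentially.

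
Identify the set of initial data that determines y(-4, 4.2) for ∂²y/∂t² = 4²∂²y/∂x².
Domain of dependence: [-20.8, 12.8]. Signals travel at speed 4, so data within |x - -4| ≤ 4·4.2 = 16.8 can reach the point.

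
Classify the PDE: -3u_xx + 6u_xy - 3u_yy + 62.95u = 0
A = -3, B = 6, C = -3. Discriminant B² - 4AC = 0. Since 0 = 0, parabolic.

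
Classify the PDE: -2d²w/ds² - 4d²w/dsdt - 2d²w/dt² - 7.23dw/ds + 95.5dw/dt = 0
A = -2, B = -4, C = -2. Discriminant B² - 4AC = 0. Since 0 = 0, parabolic.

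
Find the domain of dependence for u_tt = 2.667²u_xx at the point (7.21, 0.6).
Domain of dependence: [5.6098, 8.8102]. Signals travel at speed 2.667, so data within |x - 7.21| ≤ 2.667·0.6 = 1.6002 can reach the point.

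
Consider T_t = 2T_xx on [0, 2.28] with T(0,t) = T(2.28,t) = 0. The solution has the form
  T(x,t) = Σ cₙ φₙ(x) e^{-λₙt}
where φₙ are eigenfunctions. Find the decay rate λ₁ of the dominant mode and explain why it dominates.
Eigenvalues: λₙ = 2n²π²/2.28².
First three modes:
  n=1: λ₁ = 2π²/2.28² ≈ 3.797
  n=2: λ₂ = 8π²/2.28² ≈ 15.189 (4× faster decay)
  n=3: λ₃ = 18π²/2.28² ≈ 34.175 (9× faster decay)
As t → ∞, higher modes decay exponentially faster. The n=1 mode dominates: T ~ c₁ sin(πx/2.28) e^{-λ₁t}.
Decay rate: λ₁ = 2π²/2.28² ≈ 3.797.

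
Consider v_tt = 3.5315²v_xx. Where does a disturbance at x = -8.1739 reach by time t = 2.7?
Domain of influence: [-17.70895, 1.36115]. Data at x = -8.1739 spreads outward at speed 3.5315.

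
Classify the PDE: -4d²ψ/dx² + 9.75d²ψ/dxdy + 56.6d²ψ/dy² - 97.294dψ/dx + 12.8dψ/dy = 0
A = -4, B = 9.75, C = 56.6. Discriminant B² - 4AC = 1000.6625. Since 1000.6625 > 0, hyperbolic.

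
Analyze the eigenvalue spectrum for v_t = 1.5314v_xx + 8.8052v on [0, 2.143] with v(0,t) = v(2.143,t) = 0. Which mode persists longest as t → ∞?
Eigenvalues: λₙ = 1.5314n²π²/2.143² - 8.8052.
First three modes:
  n=1: λ₁ = 1.5314π²/2.143² - 8.8052 ≈ -5.514
  n=2: λ₂ = 6.1256π²/2.143² - 8.8052 ≈ 4.359
  n=3: λ₃ = 13.7826π²/2.143² - 8.8052 ≈ 20.815
Since 1.5314π²/2.143² ≈ 3.291 < 8.8052, λ₁ < 0.
The n=1 mode grows fastest (−λₙ is largest for n=1) → dominates.
Asymptotic: v ~ c₁ sin(πx/2.143) e^{5.514t} (exponential growth at rate −λ₁ ≈ 5.514).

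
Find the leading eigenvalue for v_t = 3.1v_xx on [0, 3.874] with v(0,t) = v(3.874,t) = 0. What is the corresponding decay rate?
Eigenvalues: λₙ = 3.1n²π²/3.874².
First three modes:
  n=1: λ₁ = 3.1π²/3.874² ≈ 2.039
  n=2: λ₂ = 12.4π²/3.874² ≈ 8.155 (4× faster decay)
  n=3: λ₃ = 27.9π²/3.874² ≈ 18.348 (9× faster decay)
As t → ∞, higher modes decay exponentially faster. The n=1 mode dominates: v ~ c₁ sin(πx/3.874) e^{-λ₁t}.
Decay rate: λ₁ = 3.1π²/3.874² ≈ 2.039.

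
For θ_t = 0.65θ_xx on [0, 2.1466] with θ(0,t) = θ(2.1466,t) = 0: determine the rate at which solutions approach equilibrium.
Eigenvalues: λₙ = 0.65n²π²/2.1466².
First three modes:
  n=1: λ₁ = 0.65π²/2.1466² ≈ 1.392
  n=2: λ₂ = 2.6π²/2.1466² ≈ 5.569 (4× faster decay)
  n=3: λ₃ = 5.85π²/2.1466² ≈ 12.53 (9× faster decay)
As t → ∞, higher modes decay exponentially faster. The n=1 mode dominates: θ ~ c₁ sin(πx/2.1466) e^{-λ₁t}.
Decay rate: λ₁ = 0.65π²/2.1466² ≈ 1.392.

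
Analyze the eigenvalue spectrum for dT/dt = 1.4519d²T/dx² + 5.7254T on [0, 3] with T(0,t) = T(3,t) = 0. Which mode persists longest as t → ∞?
Eigenvalues: λₙ = 1.4519n²π²/3² - 5.7254.
First three modes:
  n=1: λ₁ = 1.4519π²/3² - 5.7254 ≈ -4.133
  n=2: λ₂ = 5.8076π²/3² - 5.7254 ≈ 0.643
  n=3: λ₃ = 13.0671π²/3² - 5.7254 ≈ 8.604
Since 1.4519π²/3² ≈ 1.592 < 5.7254, λ₁ < 0.
The n=1 mode grows fastest (−λₙ is largest for n=1) → dominates.
Asymptotic: T ~ c₁ sin(πx/3) e^{4.133t} (exponential growth at rate −λ₁ ≈ 4.133).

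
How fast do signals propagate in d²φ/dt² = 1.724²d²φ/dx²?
Speed = 1.724. Information travels along characteristics x = x₀ ± 1.724t.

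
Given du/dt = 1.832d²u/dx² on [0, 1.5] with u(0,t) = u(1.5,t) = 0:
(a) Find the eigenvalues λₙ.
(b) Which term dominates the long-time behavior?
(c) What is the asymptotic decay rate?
Eigenvalues: λₙ = 1.832n²π²/1.5².
First three modes:
  n=1: λ₁ = 1.832π²/1.5² ≈ 8.036
  n=2: λ₂ = 7.328π²/1.5² ≈ 32.144 (4× faster decay)
  n=3: λ₃ = 16.488π²/1.5² ≈ 72.324 (9× faster decay)
As t → ∞, higher modes decay exponentially faster. The n=1 mode dominates: u ~ c₁ sin(πx/1.5) e^{-λ₁t}.
Decay rate: λ₁ = 1.832π²/1.5² ≈ 8.036.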